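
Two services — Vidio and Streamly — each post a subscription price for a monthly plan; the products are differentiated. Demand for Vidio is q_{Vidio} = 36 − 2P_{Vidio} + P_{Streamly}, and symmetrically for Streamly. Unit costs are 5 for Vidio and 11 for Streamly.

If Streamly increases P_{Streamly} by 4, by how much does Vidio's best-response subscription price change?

Vidio's profit: π = (P_{Vidio} − 5)(36 − 2P_{Vidio} + P_{Streamly}).
∂π/∂P_{Vidio} = 46 − 4P_{Vidio} + P_{Streamly} = 0 ⇒ P_{Vidio} = 11.5 + 0.25P_{Streamly}.
The reaction-function slope is 0.25, so a 4-unit rise in P_{Streamly} moves P_{Vidio} by 0.25 × 4 = 1. Vidio's best response rises — the actions are strategic complements.

1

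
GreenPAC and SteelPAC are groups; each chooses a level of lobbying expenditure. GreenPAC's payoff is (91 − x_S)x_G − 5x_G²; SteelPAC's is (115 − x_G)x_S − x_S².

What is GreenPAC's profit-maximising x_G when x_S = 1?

Expanding GreenPAC's payoff: 91x_G − x_Sx_G − 5x_G².
∂π/∂x_G = 91 − x_S − 10x_G = 0, so x_G = 9.1 − 0.1x_S.
At x_S = 1: x_G = 9.1 − 0.1·1 = 9.

9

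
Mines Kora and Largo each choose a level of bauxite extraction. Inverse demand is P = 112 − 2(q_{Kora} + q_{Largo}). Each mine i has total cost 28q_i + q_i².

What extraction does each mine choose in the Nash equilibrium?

10.5

Mine Kora's profit: π = q_{Kora}(112 − 2(q_{Kora} + q_{Largo})) − 28q_{Kora} − q_{Kora}².
∂π/∂q_{Kora} = 84 − 6q_{Kora} − 2q_{Largo} = 0, so q_{Kora} = 14 − (1/3)q_{Largo}.
Setting q_{Kora} = q_{Largo} in the reaction function: q_{Kora} = 14 − (1/3)q_{Kora}, so q_{Kora} = 14 / (4/3) = 10.5.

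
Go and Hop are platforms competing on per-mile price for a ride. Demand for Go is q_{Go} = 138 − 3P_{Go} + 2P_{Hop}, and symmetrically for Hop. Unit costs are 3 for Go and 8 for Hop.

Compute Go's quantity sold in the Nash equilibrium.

104.0625

Go's profit: π = (P_{Go} − 3)(138 − 3P_{Go} + 2P_{Hop}).
∂π/∂P_{Go} = 147 − 6P_{Go} + 2P_{Hop} = 0 ⇒ P_{Go} = 24.5 + (1/3)P_{Hop}.
Similarly P_{Hop} = 27 + (1/3)P_{Go}.
Substituting the second reaction function into the first: P_{Go} = 24.5 + (1/3)(27 + (1/3)P_{Go}), which gives (8/9)P_{Go} = 33.5 ⇒ P_{Go} = 37.6875.
Then P_{Hop} = 27 + (1/3)·37.6875 = 39.5625.
q_{Go} = 138 − 3·37.6875 + 2·39.5625 = 104.0625.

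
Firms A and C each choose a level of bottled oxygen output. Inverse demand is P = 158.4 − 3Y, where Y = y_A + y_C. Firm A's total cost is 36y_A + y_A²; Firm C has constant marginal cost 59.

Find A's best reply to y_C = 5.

Firm A's profit: π = y_A(158.4 − 3(y_A + y_C)) − 36y_A − y_A².
∂π/∂y_A = 122.4 − 8y_A − 3y_C = 0, so y_A = 15.3 − 0.375y_C.
At y_C = 5: y_A = 15.3 − 0.375·5 = 13.425.

13.425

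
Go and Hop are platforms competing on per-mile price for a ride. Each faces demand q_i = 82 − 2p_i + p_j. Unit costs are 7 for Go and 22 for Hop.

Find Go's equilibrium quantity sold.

Go's profit: π = (p_{Go} − 7)(82 − 2p_{Go} + p_{Hop}).
∂π/∂p_{Go} = 96 − 4p_{Go} + p_{Hop} = 0 ⇒ p_{Go} = 24 + 0.25p_{Hop}.
Similarly p_{Hop} = 31.5 + 0.25p_{Go}.
Plugging p_{Hop} into Go's best response: p_{Go} = 24 + 0.25(31.5 + 0.25p_{Go}) ⇒ 0.9375p_{Go} = 31.875, so p_{Go} = 34.
Then p_{Hop} = 31.5 + 0.25·34 = 40.
q_{Go} = 82 − 2·34 + 40 = 54.

54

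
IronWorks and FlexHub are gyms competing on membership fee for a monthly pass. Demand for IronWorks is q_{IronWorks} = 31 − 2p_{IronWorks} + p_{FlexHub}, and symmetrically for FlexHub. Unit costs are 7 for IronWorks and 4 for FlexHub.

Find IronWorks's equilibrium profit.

115.52

IronWorks's profit: π = (p_{IronWorks} − 7)(31 − 2p_{IronWorks} + p_{FlexHub}).
∂π/∂p_{IronWorks} = 45 − 4p_{IronWorks} + p_{FlexHub} = 0 ⇒ p_{IronWorks} = 11.25 + 0.25p_{FlexHub}.
Similarly p_{FlexHub} = 9.75 + 0.25p_{IronWorks}.
Solving the two reaction functions simultaneously: (1 − (0.25)(0.25))p_{IronWorks} = 11.25 + 0.25·9.75, so 0.9375p_{IronWorks} = 13.6875 and p_{IronWorks} = 14.6.
Then p_{FlexHub} = 9.75 + 0.25·14.6 = 13.4.
q_{IronWorks} = 31 − 2·14.6 + 13.4 = 15.2.
Profit = (14.6 − 7)·15.2 = 115.52.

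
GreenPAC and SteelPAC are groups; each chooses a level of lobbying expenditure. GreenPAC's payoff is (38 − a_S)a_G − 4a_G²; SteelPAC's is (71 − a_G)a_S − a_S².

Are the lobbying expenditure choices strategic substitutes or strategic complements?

strategic substitutes

Expanding GreenPAC's payoff: 38a_G − a_Sa_G − 4a_G².
∂π/∂a_G = 38 − a_S − 8a_G = 0, so a_G = 4.75 − 0.125a_S.
The best-response slope da_G/da_S = −0.125 < 0: the reaction function is downward-sloping, so the choices are strategic substitutes.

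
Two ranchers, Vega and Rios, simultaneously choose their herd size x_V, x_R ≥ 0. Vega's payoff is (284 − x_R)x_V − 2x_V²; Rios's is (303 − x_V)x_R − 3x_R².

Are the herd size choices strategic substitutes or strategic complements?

strategic substitutes

Expanding Vega's payoff: 284x_V − x_Rx_V − 2x_V².
∂π/∂x_V = 284 − x_R − 4x_V = 0, so x_V = 71 − 0.25x_R.
The best-response slope dx_V/dx_R = −0.25 < 0: the reaction function is downward-sloping, so the choices are strategic substitutes.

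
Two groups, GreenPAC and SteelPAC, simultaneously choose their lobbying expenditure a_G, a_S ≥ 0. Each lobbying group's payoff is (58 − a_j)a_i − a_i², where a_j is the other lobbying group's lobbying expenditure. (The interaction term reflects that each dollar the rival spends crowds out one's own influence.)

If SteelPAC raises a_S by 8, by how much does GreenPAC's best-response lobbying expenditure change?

GreenPAC's payoff is (58 − a_S)a_G − a_G².
∂π/∂a_G = 58 − a_S − 2a_G = 0, so a_G = 29 − 0.5a_S.
The reaction-function slope is −0.5, so an 8-unit rise in a_S moves a_G by −0.5 × 8 = −4. GreenPAC's best response falls — the actions are strategic substitutes.

-4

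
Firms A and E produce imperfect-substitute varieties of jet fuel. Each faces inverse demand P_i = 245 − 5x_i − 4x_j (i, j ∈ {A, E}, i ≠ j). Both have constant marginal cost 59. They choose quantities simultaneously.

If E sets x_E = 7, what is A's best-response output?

Firm A's profit: π = x_A(245 − 5x_A − 4x_E) − 59x_A.
∂π/∂x_A = 186 − 10x_A − 4x_E = 0 ⇒ x_A = 18.6 − 0.4x_E.
At x_E = 7: x_A = 18.6 − 0.4·7 = 15.8.

15.8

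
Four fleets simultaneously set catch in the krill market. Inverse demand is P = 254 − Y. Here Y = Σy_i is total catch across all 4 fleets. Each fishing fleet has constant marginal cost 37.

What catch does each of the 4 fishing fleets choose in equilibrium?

A representative fishing fleet's profit is π_i = y_i(254 − Y) − 37y_i, with Y = y_i + Σ_{j≠i} y_j.
First-order condition: 217 − 2y_i − Σ_{j≠i} y_j = 0.
In a symmetric equilibrium every fishing fleet chooses the same y, so Σ_{j≠i} y_j = 3y. The condition becomes 217 − 5y = 0, giving y = 217/5 = 43.4.

43.4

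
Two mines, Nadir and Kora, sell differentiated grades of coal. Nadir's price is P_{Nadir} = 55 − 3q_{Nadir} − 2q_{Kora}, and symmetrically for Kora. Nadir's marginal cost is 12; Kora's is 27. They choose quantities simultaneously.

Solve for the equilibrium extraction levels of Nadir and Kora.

Mine Nadir's profit: π = q_{Nadir}(55 − 3q_{Nadir} − 2q_{Kora}) − 12q_{Nadir}.
∂π/∂q_{Nadir} = 43 − 6q_{Nadir} − 2q_{Kora} = 0 ⇒ q_{Nadir} = 43/6 − (1/3)q_{Kora}.
Similarly q_{Kora} = 14/3 − (1/3)q_{Nadir}.
Substituting the second reaction function into the first: q_{Nadir} = 43/6 − (1/3)(14/3 − (1/3)q_{Nadir}), which gives (8/9)q_{Nadir} = 101/18 ⇒ q_{Nadir} = 6.3125.
Then q_{Kora} = 14/3 − (1/3)·6.3125 = 2.5625.

6.3125, 2.5625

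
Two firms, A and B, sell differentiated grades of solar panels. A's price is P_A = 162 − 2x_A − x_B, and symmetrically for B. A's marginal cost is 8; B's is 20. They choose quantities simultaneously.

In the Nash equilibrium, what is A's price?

71.2

Firm A's profit: π = x_A(162 − 2x_A − x_B) − 8x_A.
∂π/∂x_A = 154 − 4x_A − x_B = 0 ⇒ x_A = 38.5 − 0.25x_B.
Similarly x_B = 35.5 − 0.25x_A.
Substituting the second reaction function into the first: x_A = 38.5 − 0.25(35.5 − 0.25x_A), which gives 0.9375x_A = 29.625 ⇒ x_A = 31.6.
Then x_B = 35.5 − 0.25·31.6 = 27.6.
P_A = 162 − 2·31.6 − 27.6 = 71.2.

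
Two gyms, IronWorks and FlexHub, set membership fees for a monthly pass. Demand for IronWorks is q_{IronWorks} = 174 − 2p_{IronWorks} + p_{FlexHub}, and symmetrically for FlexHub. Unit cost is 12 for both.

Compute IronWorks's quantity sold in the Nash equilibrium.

IronWorks's profit: π = (p_{IronWorks} − 12)(174 − 2p_{IronWorks} + p_{FlexHub}).
∂π/∂p_{IronWorks} = 198 − 4p_{IronWorks} + p_{FlexHub} = 0 ⇒ p_{IronWorks} = 49.5 + 0.25p_{FlexHub}.
By symmetry p_{FlexHub} = p_{IronWorks}; substituting into the reaction function, 0.75p_{IronWorks} = 49.5 and p_{IronWorks} = 66.
q_{IronWorks} = 174 − 2·66 + 66 = 108.

108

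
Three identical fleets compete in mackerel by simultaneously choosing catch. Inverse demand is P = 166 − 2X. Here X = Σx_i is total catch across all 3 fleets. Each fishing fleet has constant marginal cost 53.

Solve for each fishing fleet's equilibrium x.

14.125

A representative fishing fleet's profit is π_i = x_i(166 − 2X) − 53x_i, with X = x_i + Σ_{j≠i} x_j.
First-order condition: 113 − 4x_i − 2Σ_{j≠i} x_j = 0.
Imposing symmetry (x_j = x for all j) turns Σ_{j≠i} x_j into 2x, so 113 = 8x and x = 14.125.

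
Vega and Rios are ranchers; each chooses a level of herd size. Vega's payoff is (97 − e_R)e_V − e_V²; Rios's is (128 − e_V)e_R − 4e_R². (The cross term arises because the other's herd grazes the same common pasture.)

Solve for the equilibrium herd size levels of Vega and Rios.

43.2, 10.6

Expanding Vega's payoff: 97e_V − e_Re_V − e_V².
∂π/∂e_V = 97 − e_R − 2e_V = 0, so e_V = 48.5 − 0.5e_R.
Likewise for Rios: e_R = 16 − 0.125e_V.
Plugging e_R into Vega's best response: e_V = 48.5 − 0.5(16 − 0.125e_V) ⇒ 0.9375e_V = 40.5, so e_V = 43.2.
Then e_R = 16 − 0.125·43.2 = 10.6.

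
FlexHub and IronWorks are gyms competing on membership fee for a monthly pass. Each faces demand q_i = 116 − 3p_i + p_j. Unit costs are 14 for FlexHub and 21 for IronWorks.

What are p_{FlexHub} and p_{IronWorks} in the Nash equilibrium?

FlexHub's profit: π = (p_{FlexHub} − 14)(116 − 3p_{FlexHub} + p_{IronWorks}).
∂π/∂p_{FlexHub} = 158 − 6p_{FlexHub} + p_{IronWorks} = 0 ⇒ p_{FlexHub} = 79/3 + (1/6)p_{IronWorks}.
Similarly p_{IronWorks} = 179/6 + (1/6)p_{FlexHub}.
Solving the two reaction functions simultaneously: (1 − (1/6)(1/6))p_{FlexHub} = 79/3 + (1/6)·(179/6), so (35/36)p_{FlexHub} = 1127/36 and p_{FlexHub} = 32.2.
Then p_{IronWorks} = 179/6 + (1/6)·32.2 = 35.2.

32.2, 35.2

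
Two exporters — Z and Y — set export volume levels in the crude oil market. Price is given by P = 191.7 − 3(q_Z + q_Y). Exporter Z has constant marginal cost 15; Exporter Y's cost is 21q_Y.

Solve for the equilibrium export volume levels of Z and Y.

20.3, 18.3

Exporter Z's profit: π = q_Z(191.7 − 3(q_Z + q_Y)) − 15q_Z.
∂π/∂q_Z = 176.7 − 6q_Z − 3q_Y = 0, so q_Z = 29.45 − 0.5q_Y.
By the same steps for Y: q_Y = 28.45 − 0.5q_Z.
Solving the two reaction functions simultaneously: (1 − (−0.5)(−0.5))q_Z = 29.45 − 0.5·28.45, so 0.75q_Z = 15.225 and q_Z = 20.3.
Then q_Y = 28.45 − 0.5·20.3 = 18.3.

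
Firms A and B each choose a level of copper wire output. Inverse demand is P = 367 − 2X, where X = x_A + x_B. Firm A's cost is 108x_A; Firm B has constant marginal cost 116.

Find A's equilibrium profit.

Firm A's profit: π = x_A(367 − 2(x_A + x_B)) − 108x_A.
∂π/∂x_A = 259 − 4x_A − 2x_B = 0, so x_A = 64.75 − 0.5x_B.
By the same steps for B: x_B = 62.75 − 0.5x_A.
Substituting the second reaction function into the first: x_A = 64.75 − 0.5(62.75 − 0.5x_A), which gives 0.75x_A = 33.375 ⇒ x_A = 44.5.
Then x_B = 62.75 − 0.5·44.5 = 40.5.
Price P = 367 − 2·85 = 197.
A's profit: (197 − 108)·44.5 = 3960.5.

3960.5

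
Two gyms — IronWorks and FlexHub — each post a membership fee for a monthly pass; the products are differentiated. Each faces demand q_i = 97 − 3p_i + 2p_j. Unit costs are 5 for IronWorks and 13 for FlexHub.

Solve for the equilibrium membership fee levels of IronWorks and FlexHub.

IronWorks's profit: π = (p_{IronWorks} − 5)(97 − 3p_{IronWorks} + 2p_{FlexHub}).
∂π/∂p_{IronWorks} = 112 − 6p_{IronWorks} + 2p_{FlexHub} = 0 ⇒ p_{IronWorks} = 56/3 + (1/3)p_{FlexHub}.
Similarly p_{FlexHub} = 68/3 + (1/3)p_{IronWorks}.
Solving the two reaction functions simultaneously: (1 − (1/3)(1/3))p_{IronWorks} = 56/3 + (1/3)·(68/3), so (8/9)p_{IronWorks} = 236/9 and p_{IronWorks} = 29.5.
Then p_{FlexHub} = 68/3 + (1/3)·29.5 = 32.5.

29.5, 32.5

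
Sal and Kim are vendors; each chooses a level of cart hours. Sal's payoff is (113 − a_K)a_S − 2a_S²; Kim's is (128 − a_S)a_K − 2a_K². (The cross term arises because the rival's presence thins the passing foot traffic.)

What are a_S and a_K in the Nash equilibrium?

21.6, 26.6

Expanding Sal's payoff: 113a_S − a_Ka_S − 2a_S².
∂π/∂a_S = 113 − a_K − 4a_S = 0, so a_S = 28.25 − 0.25a_K.
Likewise for Kim: a_K = 32 − 0.25a_S.
Substituting the second reaction function into the first: a_S = 28.25 − 0.25(32 − 0.25a_S), which gives 0.9375a_S = 20.25 ⇒ a_S = 21.6.
Then a_K = 32 − 0.25·21.6 = 26.6.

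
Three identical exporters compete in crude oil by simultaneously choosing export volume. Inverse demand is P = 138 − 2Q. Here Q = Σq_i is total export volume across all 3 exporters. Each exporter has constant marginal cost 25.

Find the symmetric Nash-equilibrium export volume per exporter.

A representative exporter's profit is π_i = q_i(138 − 2Q) − 25q_i, with Q = q_i + Σ_{j≠i} q_j.
First-order condition: 113 − 4q_i − 2Σ_{j≠i} q_j = 0.
Imposing symmetry (q_j = q for all j) turns Σ_{j≠i} q_j into 2q, so 113 = 8q and q = 14.125.

14.125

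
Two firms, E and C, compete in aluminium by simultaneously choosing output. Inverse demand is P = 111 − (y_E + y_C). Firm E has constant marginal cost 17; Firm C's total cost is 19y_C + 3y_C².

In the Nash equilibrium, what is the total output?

50

Firm E's profit: π = y_E(111 − (y_E + y_C)) − 17y_E.
∂π/∂y_E = 94 − 2y_E − y_C = 0, so y_E = 47 − 0.5y_C.
For C: ∂π/∂y_C = 92 − 8y_C − y_E = 0 ⇒ y_C = 11.5 − 0.125y_E.
Substituting the second reaction function into the first: y_E = 47 − 0.5(11.5 − 0.125y_E), which gives 0.9375y_E = 41.25 ⇒ y_E = 44.
Then y_C = 11.5 − 0.125·44 = 6.
Total output: 44 + 6 = 50.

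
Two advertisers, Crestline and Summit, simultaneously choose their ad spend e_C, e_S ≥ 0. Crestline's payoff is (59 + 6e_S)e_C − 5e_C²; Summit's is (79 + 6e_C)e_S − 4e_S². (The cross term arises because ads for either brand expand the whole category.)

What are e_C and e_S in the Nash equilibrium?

21.5, 26

Expanding Crestline's payoff: 59e_C + 6e_Se_C − 5e_C².
∂π/∂e_C = 59 + 6e_S − 10e_C = 0, so e_C = 5.9 + 0.6e_S.
Likewise for Summit: e_S = 9.875 + 0.75e_C.
Solving the two reaction functions simultaneously: (1 − (0.6)(0.75))e_C = 5.9 + 0.6·9.875, so 0.55e_C = 11.825 and e_C = 21.5.
Then e_S = 9.875 + 0.75·21.5 = 26.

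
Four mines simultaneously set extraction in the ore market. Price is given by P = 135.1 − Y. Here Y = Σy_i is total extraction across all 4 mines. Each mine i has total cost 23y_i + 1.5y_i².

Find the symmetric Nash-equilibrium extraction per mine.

14.0125

A representative mine's profit is π_i = y_i(135.1 − Y) − 23y_i − 1.5y_i², with Y = y_i + Σ_{j≠i} y_j.
First-order condition: 112.1 − 5y_i − Σ_{j≠i} y_j = 0.
With identical mines, set every y_j = y: then 112.1 − 5y − 3y = 0, i.e. y = 112.1/8 = 14.0125.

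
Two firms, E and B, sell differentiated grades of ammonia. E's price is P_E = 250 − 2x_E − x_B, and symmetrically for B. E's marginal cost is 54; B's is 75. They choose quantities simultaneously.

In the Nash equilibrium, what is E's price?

Firm E's profit: π = x_E(250 − 2x_E − x_B) − 54x_E.
∂π/∂x_E = 196 − 4x_E − x_B = 0 ⇒ x_E = 49 − 0.25x_B.
Similarly x_B = 43.75 − 0.25x_E.
Solving the two reaction functions simultaneously: (1 − (−0.25)(−0.25))x_E = 49 − 0.25·43.75, so 0.9375x_E = 38.0625 and x_E = 40.6.
Then x_B = 43.75 − 0.25·40.6 = 33.6.
P_E = 250 − 2·40.6 − 33.6 = 135.2.

135.2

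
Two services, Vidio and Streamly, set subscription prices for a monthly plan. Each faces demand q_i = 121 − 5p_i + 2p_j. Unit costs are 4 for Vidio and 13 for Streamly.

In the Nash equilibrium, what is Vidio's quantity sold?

Vidio's profit: π = (p_{Vidio} − 4)(121 − 5p_{Vidio} + 2p_{Streamly}).
∂π/∂p_{Vidio} = 141 − 10p_{Vidio} + 2p_{Streamly} = 0 ⇒ p_{Vidio} = 14.1 + 0.2p_{Streamly}.
Similarly p_{Streamly} = 18.6 + 0.2p_{Vidio}.
Solving the two reaction functions simultaneously: (1 − (0.2)(0.2))p_{Vidio} = 14.1 + 0.2·18.6, so 0.96p_{Vidio} = 17.82 and p_{Vidio} = 18.5625.
Then p_{Streamly} = 18.6 + 0.2·18.5625 = 22.3125.
q_{Vidio} = 121 − 5·18.5625 + 2·22.3125 = 72.8125.

72.8125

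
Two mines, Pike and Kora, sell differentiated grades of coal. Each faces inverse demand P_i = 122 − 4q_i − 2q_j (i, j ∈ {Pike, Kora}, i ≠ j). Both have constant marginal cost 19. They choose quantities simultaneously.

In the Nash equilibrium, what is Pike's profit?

Mine Pike's profit: π = q_{Pike}(122 − 4q_{Pike} − 2q_{Kora}) − 19q_{Pike}.
∂π/∂q_{Pike} = 103 − 8q_{Pike} − 2q_{Kora} = 0 ⇒ q_{Pike} = 12.875 − 0.25q_{Kora}.
Setting q_{Pike} = q_{Kora} in the reaction function: q_{Pike} = 12.875 − 0.25q_{Pike}, so q_{Pike} = 12.875 / 1.25 = 10.3.
P_{Pike} = 122 − 4·10.3 − 2·10.3 = 60.2.
Profit = (60.2 − 19)·10.3 = 424.36.

424.36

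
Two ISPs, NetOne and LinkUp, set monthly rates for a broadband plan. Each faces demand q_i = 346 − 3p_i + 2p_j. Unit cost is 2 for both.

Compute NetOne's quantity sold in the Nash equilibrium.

NetOne's profit: π = (p_{NetOne} − 2)(346 − 3p_{NetOne} + 2p_{LinkUp}).
∂π/∂p_{NetOne} = 352 − 6p_{NetOne} + 2p_{LinkUp} = 0 ⇒ p_{NetOne} = 176/3 + (1/3)p_{LinkUp}.
By symmetry p_{LinkUp} = p_{NetOne}; substituting into the reaction function, (2/3)p_{NetOne} = 176/3 and p_{NetOne} = 88.
q_{NetOne} = 346 − 3·88 + 2·88 = 258.

258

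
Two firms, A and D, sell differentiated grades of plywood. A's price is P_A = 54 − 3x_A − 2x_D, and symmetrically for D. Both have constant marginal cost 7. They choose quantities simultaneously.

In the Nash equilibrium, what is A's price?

Firm A's profit: π = x_A(54 − 3x_A − 2x_D) − 7x_A.
∂π/∂x_A = 47 − 6x_A − 2x_D = 0 ⇒ x_A = 47/6 − (1/3)x_D.
Setting x_A = x_D in the reaction function: x_A = 47/6 − (1/3)x_A, so x_A = (47/6) / (4/3) = 5.875.
P_A = 54 − 3·5.875 − 2·5.875 = 24.625.

24.625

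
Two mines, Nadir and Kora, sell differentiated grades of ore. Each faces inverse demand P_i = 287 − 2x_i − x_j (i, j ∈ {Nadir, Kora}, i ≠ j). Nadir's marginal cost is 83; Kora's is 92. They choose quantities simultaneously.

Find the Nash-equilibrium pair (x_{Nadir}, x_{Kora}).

Mine Nadir's profit: π = x_{Nadir}(287 − 2x_{Nadir} − x_{Kora}) − 83x_{Nadir}.
∂π/∂x_{Nadir} = 204 − 4x_{Nadir} − x_{Kora} = 0 ⇒ x_{Nadir} = 51 − 0.25x_{Kora}.
Similarly x_{Kora} = 48.75 − 0.25x_{Nadir}.
Substituting the second reaction function into the first: x_{Nadir} = 51 − 0.25(48.75 − 0.25x_{Nadir}), which gives 0.9375x_{Nadir} = 38.8125 ⇒ x_{Nadir} = 41.4.
Then x_{Kora} = 48.75 − 0.25·41.4 = 38.4.

41.4, 38.4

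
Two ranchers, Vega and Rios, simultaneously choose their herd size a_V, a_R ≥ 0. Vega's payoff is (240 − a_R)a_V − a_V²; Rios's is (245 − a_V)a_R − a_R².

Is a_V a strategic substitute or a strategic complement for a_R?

Expanding Vega's payoff: 240a_V − a_Ra_V − a_V².
∂π/∂a_V = 240 − a_R − 2a_V = 0, so a_V = 120 − 0.5a_R.
The best-response slope da_V/da_R = −0.5 < 0: the reaction function is downward-sloping, so the choices are strategic substitutes.

strategic substitutes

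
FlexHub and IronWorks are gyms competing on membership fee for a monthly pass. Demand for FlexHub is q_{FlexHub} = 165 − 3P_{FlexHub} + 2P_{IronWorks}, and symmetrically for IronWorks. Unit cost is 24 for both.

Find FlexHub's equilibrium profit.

3727.6875

FlexHub's profit: π = (P_{FlexHub} − 24)(165 − 3P_{FlexHub} + 2P_{IronWorks}).
∂π/∂P_{FlexHub} = 237 − 6P_{FlexHub} + 2P_{IronWorks} = 0 ⇒ P_{FlexHub} = 39.5 + (1/3)P_{IronWorks}.
By symmetry P_{IronWorks} = P_{FlexHub}; substituting into the reaction function, (2/3)P_{FlexHub} = 39.5 and P_{FlexHub} = 59.25.
q_{FlexHub} = 165 − 3·59.25 + 2·59.25 = 105.75.
Profit = (59.25 − 24)·105.75 = 3727.6875.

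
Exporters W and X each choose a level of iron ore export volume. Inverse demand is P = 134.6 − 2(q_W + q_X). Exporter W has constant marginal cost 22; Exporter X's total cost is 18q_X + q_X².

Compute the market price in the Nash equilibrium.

66.24

Exporter W's profit: π = q_W(134.6 − 2(q_W + q_X)) − 22q_W.
∂π/∂q_W = 112.6 − 4q_W − 2q_X = 0, so q_W = 28.15 − 0.5q_X.
For X: ∂π/∂q_X = 116.6 − 6q_X − 2q_W = 0 ⇒ q_X = 583/30 − (1/3)q_W.
Substituting the second reaction function into the first: q_W = 28.15 − 0.5(583/30 − (1/3)q_W), which gives (5/6)q_W = 553/30 ⇒ q_W = 22.12.
Then q_X = 583/30 − (1/3)·22.12 = 12.06.
Equilibrium price: P = 134.6 − 2·34.18 = 66.24.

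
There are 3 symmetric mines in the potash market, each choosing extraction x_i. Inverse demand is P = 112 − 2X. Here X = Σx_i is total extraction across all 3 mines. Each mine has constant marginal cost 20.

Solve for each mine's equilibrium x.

A representative mine's profit is π_i = x_i(112 − 2X) − 20x_i, with X = x_i + Σ_{j≠i} x_j.
First-order condition: 92 − 4x_i − 2Σ_{j≠i} x_j = 0.
Imposing symmetry (x_j = x for all j) turns Σ_{j≠i} x_j into 2x, so 92 = 8x and x = 11.5.

11.5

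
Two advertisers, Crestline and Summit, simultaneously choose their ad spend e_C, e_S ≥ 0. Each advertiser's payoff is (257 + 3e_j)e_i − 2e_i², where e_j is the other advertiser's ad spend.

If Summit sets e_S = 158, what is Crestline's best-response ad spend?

182.75

Crestline's payoff is (257 + 3e_S)e_C − 2e_C².
∂π/∂e_C = 257 + 3e_S − 4e_C = 0, so e_C = 64.25 + 0.75e_S.
At e_S = 158: e_C = 64.25 + 0.75·158 = 182.75.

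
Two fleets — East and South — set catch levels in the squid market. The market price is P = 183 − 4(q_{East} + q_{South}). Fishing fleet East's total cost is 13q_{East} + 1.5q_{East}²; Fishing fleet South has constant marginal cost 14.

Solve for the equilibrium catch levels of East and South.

9.5, 16.375

Fishing fleet East's profit: π = q_{East}(183 − 4(q_{East} + q_{South})) − 13q_{East} − 1.5q_{East}².
∂π/∂q_{East} = 170 − 11q_{East} − 4q_{South} = 0, so q_{East} = 170/11 − (4/11)q_{South}.
For South: ∂π/∂q_{South} = 169 − 8q_{South} − 4q_{East} = 0 ⇒ q_{South} = 21.125 − 0.5q_{East}.
Plugging q_{South} into East's best response: q_{East} = 170/11 − (4/11)(21.125 − 0.5q_{East}) ⇒ (9/11)q_{East} = 171/22, so q_{East} = 9.5.
Then q_{South} = 21.125 − 0.5·9.5 = 16.375.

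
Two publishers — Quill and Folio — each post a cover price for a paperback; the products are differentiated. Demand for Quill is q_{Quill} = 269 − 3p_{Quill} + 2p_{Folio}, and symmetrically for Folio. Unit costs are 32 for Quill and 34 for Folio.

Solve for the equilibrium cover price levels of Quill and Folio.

91.625, 92.375

Quill's profit: π = (p_{Quill} − 32)(269 − 3p_{Quill} + 2p_{Folio}).
∂π/∂p_{Quill} = 365 − 6p_{Quill} + 2p_{Folio} = 0 ⇒ p_{Quill} = 365/6 + (1/3)p_{Folio}.
Similarly p_{Folio} = 371/6 + (1/3)p_{Quill}.
Plugging p_{Folio} into Quill's best response: p_{Quill} = 365/6 + (1/3)(371/6 + (1/3)p_{Quill}) ⇒ (8/9)p_{Quill} = 733/9, so p_{Quill} = 91.625.
Then p_{Folio} = 371/6 + (1/3)·91.625 = 92.375.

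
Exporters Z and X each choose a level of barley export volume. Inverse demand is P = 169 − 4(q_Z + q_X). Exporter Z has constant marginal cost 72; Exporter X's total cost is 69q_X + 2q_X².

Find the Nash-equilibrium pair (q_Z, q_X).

9.55, 5.15

Exporter Z's profit: π = q_Z(169 − 4(q_Z + q_X)) − 72q_Z.
∂π/∂q_Z = 97 − 8q_Z − 4q_X = 0, so q_Z = 12.125 − 0.5q_X.
For X: ∂π/∂q_X = 100 − 12q_X − 4q_Z = 0 ⇒ q_X = 25/3 − (1/3)q_Z.
Plugging q_X into Z's best response: q_Z = 12.125 − 0.5(25/3 − (1/3)q_Z) ⇒ (5/6)q_Z = 191/24, so q_Z = 9.55.
Then q_X = 25/3 − (1/3)·9.55 = 5.15.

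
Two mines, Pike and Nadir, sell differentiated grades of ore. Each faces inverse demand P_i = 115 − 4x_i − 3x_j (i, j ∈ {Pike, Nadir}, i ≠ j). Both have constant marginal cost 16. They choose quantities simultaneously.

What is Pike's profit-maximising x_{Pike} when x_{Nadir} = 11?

8.25

Mine Pike's profit: π = x_{Pike}(115 − 4x_{Pike} − 3x_{Nadir}) − 16x_{Pike}.
∂π/∂x_{Pike} = 99 − 8x_{Pike} − 3x_{Nadir} = 0 ⇒ x_{Pike} = 12.375 − 0.375x_{Nadir}.
At x_{Nadir} = 11: x_{Pike} = 12.375 − 0.375·11 = 8.25.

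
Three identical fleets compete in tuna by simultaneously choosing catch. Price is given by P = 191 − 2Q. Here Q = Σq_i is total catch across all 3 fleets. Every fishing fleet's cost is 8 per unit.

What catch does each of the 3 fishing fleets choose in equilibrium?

22.875

A representative fishing fleet's profit is π_i = q_i(191 − 2Q) − 8q_i, with Q = q_i + Σ_{j≠i} q_j.
First-order condition: 183 − 4q_i − 2Σ_{j≠i} q_j = 0.
With identical fishing fleets, set every q_j = q: then 183 − 4q − 4q = 0, i.e. q = 183/8 = 22.875.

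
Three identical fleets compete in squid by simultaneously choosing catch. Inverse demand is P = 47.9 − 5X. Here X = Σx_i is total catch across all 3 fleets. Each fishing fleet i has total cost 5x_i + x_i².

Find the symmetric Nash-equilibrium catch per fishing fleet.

1.95

A representative fishing fleet's profit is π_i = x_i(47.9 − 5X) − 5x_i − x_i², with X = x_i + Σ_{j≠i} x_j.
First-order condition: 42.9 − 12x_i − 5Σ_{j≠i} x_j = 0.
Imposing symmetry (x_j = x for all j) turns Σ_{j≠i} x_j into 2x, so 42.9 = 22x and x = 1.95.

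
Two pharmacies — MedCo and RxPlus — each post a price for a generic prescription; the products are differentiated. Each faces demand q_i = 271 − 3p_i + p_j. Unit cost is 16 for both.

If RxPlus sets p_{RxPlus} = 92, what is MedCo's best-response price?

68.5

MedCo's profit: π = (p_{MedCo} − 16)(271 − 3p_{MedCo} + p_{RxPlus}).
∂π/∂p_{MedCo} = 319 − 6p_{MedCo} + p_{RxPlus} = 0 ⇒ p_{MedCo} = 319/6 + (1/6)p_{RxPlus}.
At p_{RxPlus} = 92: p_{MedCo} = 319/6 + (1/6)·92 = 68.5.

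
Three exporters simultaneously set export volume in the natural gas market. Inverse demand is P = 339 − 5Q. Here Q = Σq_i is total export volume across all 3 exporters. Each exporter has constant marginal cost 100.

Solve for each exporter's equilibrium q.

11.95

A representative exporter's profit is π_i = q_i(339 − 5Q) − 100q_i, with Q = q_i + Σ_{j≠i} q_j.
First-order condition: 239 − 10q_i − 5Σ_{j≠i} q_j = 0.
With identical exporters, set every q_j = q: then 239 − 10q − 10q = 0, i.e. q = 239/20 = 11.95.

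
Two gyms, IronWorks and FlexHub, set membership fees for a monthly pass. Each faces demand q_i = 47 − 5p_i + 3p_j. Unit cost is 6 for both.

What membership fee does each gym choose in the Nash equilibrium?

11

IronWorks's profit: π = (p_{IronWorks} − 6)(47 − 5p_{IronWorks} + 3p_{FlexHub}).
∂π/∂p_{IronWorks} = 77 − 10p_{IronWorks} + 3p_{FlexHub} = 0 ⇒ p_{IronWorks} = 7.7 + 0.3p_{FlexHub}.
Setting p_{IronWorks} = p_{FlexHub} in the reaction function: p_{IronWorks} = 7.7 + 0.3p_{IronWorks}, so p_{IronWorks} = 7.7 / 0.7 = 11.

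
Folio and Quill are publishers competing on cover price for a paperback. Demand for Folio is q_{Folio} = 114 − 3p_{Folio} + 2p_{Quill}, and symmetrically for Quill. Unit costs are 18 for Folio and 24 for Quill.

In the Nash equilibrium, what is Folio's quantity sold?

Folio's profit: π = (p_{Folio} − 18)(114 − 3p_{Folio} + 2p_{Quill}).
∂π/∂p_{Folio} = 168 − 6p_{Folio} + 2p_{Quill} = 0 ⇒ p_{Folio} = 28 + (1/3)p_{Quill}.
Similarly p_{Quill} = 31 + (1/3)p_{Folio}.
Solving the two reaction functions simultaneously: (1 − (1/3)(1/3))p_{Folio} = 28 + (1/3)·31, so (8/9)p_{Folio} = 115/3 and p_{Folio} = 43.125.
Then p_{Quill} = 31 + (1/3)·43.125 = 45.375.
q_{Folio} = 114 − 3·43.125 + 2·45.375 = 75.375.

75.375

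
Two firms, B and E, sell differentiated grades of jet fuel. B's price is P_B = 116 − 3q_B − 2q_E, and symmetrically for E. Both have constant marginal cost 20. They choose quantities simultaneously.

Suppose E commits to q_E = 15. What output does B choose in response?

11

Firm B's profit: π = q_B(116 − 3q_B − 2q_E) − 20q_B.
∂π/∂q_B = 96 − 6q_B − 2q_E = 0 ⇒ q_B = 16 − (1/3)q_E.
At q_E = 15: q_B = 16 − (1/3)·15 = 11.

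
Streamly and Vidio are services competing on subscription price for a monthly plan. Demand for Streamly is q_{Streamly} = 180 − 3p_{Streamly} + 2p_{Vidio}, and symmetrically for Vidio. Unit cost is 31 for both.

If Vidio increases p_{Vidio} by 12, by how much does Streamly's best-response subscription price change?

4

Streamly's profit: π = (p_{Streamly} − 31)(180 − 3p_{Streamly} + 2p_{Vidio}).
∂π/∂p_{Streamly} = 273 − 6p_{Streamly} + 2p_{Vidio} = 0 ⇒ p_{Streamly} = 45.5 + (1/3)p_{Vidio}.
The reaction-function slope is 1/3, so a 12-unit rise in p_{Vidio} moves p_{Streamly} by 1/3 × 12 = 4. Streamly's best response rises — the actions are strategic complements.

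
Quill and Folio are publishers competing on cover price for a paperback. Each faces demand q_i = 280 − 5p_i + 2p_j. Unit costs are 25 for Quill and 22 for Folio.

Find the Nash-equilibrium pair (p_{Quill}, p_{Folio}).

Quill's profit: π = (p_{Quill} − 25)(280 − 5p_{Quill} + 2p_{Folio}).
∂π/∂p_{Quill} = 405 − 10p_{Quill} + 2p_{Folio} = 0 ⇒ p_{Quill} = 40.5 + 0.2p_{Folio}.
Similarly p_{Folio} = 39 + 0.2p_{Quill}.
Substituting the second reaction function into the first: p_{Quill} = 40.5 + 0.2(39 + 0.2p_{Quill}), which gives 0.96p_{Quill} = 48.3 ⇒ p_{Quill} = 50.3125.
Then p_{Folio} = 39 + 0.2·50.3125 = 49.0625.

50.3125, 49.0625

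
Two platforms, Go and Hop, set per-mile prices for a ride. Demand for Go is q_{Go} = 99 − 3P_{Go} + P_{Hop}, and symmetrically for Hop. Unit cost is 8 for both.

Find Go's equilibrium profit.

826.68

Go's profit: π = (P_{Go} − 8)(99 − 3P_{Go} + P_{Hop}).
∂π/∂P_{Go} = 123 − 6P_{Go} + P_{Hop} = 0 ⇒ P_{Go} = 20.5 + (1/6)P_{Hop}.
Setting P_{Go} = P_{Hop} in the reaction function: P_{Go} = 20.5 + (1/6)P_{Go}, so P_{Go} = 20.5 / (5/6) = 24.6.
q_{Go} = 99 − 3·24.6 + 24.6 = 49.8.
Profit = (24.6 − 8)·49.8 = 826.68.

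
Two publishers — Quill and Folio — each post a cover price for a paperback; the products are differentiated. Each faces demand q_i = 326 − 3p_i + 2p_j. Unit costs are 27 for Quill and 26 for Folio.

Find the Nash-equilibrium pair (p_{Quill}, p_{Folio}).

101.5625, 101.1875

Quill's profit: π = (p_{Quill} − 27)(326 − 3p_{Quill} + 2p_{Folio}).
∂π/∂p_{Quill} = 407 − 6p_{Quill} + 2p_{Folio} = 0 ⇒ p_{Quill} = 407/6 + (1/3)p_{Folio}.
Similarly p_{Folio} = 202/3 + (1/3)p_{Quill}.
Substituting the second reaction function into the first: p_{Quill} = 407/6 + (1/3)(202/3 + (1/3)p_{Quill}), which gives (8/9)p_{Quill} = 1625/18 ⇒ p_{Quill} = 101.5625.
Then p_{Folio} = 202/3 + (1/3)·101.5625 = 101.1875.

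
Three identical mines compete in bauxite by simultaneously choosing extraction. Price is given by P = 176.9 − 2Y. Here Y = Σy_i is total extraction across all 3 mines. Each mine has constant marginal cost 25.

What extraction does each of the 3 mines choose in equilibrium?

18.9875

A representative mine's profit is π_i = y_i(176.9 − 2Y) − 25y_i, with Y = y_i + Σ_{j≠i} y_j.
First-order condition: 151.9 − 4y_i − 2Σ_{j≠i} y_j = 0.
With identical mines, set every y_j = y: then 151.9 − 4y − 4y = 0, i.e. y = 151.9/8 = 18.9875.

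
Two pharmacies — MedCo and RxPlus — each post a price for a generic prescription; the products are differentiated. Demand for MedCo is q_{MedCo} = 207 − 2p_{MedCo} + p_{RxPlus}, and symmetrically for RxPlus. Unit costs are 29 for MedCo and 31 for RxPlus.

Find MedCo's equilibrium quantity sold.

MedCo's profit: π = (p_{MedCo} − 29)(207 − 2p_{MedCo} + p_{RxPlus}).
∂π/∂p_{MedCo} = 265 − 4p_{MedCo} + p_{RxPlus} = 0 ⇒ p_{MedCo} = 66.25 + 0.25p_{RxPlus}.
Similarly p_{RxPlus} = 67.25 + 0.25p_{MedCo}.
Plugging p_{RxPlus} into MedCo's best response: p_{MedCo} = 66.25 + 0.25(67.25 + 0.25p_{MedCo}) ⇒ 0.9375p_{MedCo} = 83.0625, so p_{MedCo} = 88.6.
Then p_{RxPlus} = 67.25 + 0.25·88.6 = 89.4.
q_{MedCo} = 207 − 2·88.6 + 89.4 = 119.2.

119.2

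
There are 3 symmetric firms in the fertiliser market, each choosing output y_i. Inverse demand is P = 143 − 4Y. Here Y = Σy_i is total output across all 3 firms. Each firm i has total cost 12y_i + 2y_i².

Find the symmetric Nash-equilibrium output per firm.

A representative firm's profit is π_i = y_i(143 − 4Y) − 12y_i − 2y_i², with Y = y_i + Σ_{j≠i} y_j.
First-order condition: 131 − 12y_i − 4Σ_{j≠i} y_j = 0.
In a symmetric equilibrium every firm chooses the same y, so Σ_{j≠i} y_j = 2y. The condition becomes 131 − 20y = 0, giving y = 131/20 = 6.55.

6.55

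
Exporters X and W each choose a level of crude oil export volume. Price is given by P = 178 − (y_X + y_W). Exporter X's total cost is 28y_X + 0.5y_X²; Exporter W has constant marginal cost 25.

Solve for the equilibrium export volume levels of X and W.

Exporter X's profit: π = y_X(178 − (y_X + y_W)) − 28y_X − 0.5y_X².
∂π/∂y_X = 150 − 3y_X − y_W = 0, so y_X = 50 − (1/3)y_W.
For W: ∂π/∂y_W = 153 − 2y_W − y_X = 0 ⇒ y_W = 76.5 − 0.5y_X.
Solving the two reaction functions simultaneously: (1 − (−1/3)(−0.5))y_X = 50 − (1/3)·76.5, so (5/6)y_X = 24.5 and y_X = 29.4.
Then y_W = 76.5 − 0.5·29.4 = 61.8.

29.4, 61.8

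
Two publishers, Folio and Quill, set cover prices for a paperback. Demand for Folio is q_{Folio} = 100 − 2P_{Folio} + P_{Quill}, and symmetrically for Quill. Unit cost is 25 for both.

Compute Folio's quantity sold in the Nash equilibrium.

50

Folio's profit: π = (P_{Folio} − 25)(100 − 2P_{Folio} + P_{Quill}).
∂π/∂P_{Folio} = 150 − 4P_{Folio} + P_{Quill} = 0 ⇒ P_{Folio} = 37.5 + 0.25P_{Quill}.
By symmetry P_{Quill} = P_{Folio}; substituting into the reaction function, 0.75P_{Folio} = 37.5 and P_{Folio} = 50.
q_{Folio} = 100 − 2·50 + 50 = 50.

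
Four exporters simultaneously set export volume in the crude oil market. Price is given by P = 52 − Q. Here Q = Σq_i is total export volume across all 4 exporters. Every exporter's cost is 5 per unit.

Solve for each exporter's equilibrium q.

A representative exporter's profit is π_i = q_i(52 − Q) − 5q_i, with Q = q_i + Σ_{j≠i} q_j.
First-order condition: 47 − 2q_i − Σ_{j≠i} q_j = 0.
With identical exporters, set every q_j = q: then 47 − 2q − 3q = 0, i.e. q = 47/5 = 9.4.

9.4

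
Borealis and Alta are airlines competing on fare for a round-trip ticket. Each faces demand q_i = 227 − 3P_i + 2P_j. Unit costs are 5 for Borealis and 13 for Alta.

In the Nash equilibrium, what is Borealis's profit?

9747

Borealis's profit: π = (P_{Borealis} − 5)(227 − 3P_{Borealis} + 2P_{Alta}).
∂π/∂P_{Borealis} = 242 − 6P_{Borealis} + 2P_{Alta} = 0 ⇒ P_{Borealis} = 121/3 + (1/3)P_{Alta}.
Similarly P_{Alta} = 133/3 + (1/3)P_{Borealis}.
Plugging P_{Alta} into Borealis's best response: P_{Borealis} = 121/3 + (1/3)(133/3 + (1/3)P_{Borealis}) ⇒ (8/9)P_{Borealis} = 496/9, so P_{Borealis} = 62.
Then P_{Alta} = 133/3 + (1/3)·62 = 65.
q_{Borealis} = 227 − 3·62 + 2·65 = 171.
Profit = (62 − 5)·171 = 9747.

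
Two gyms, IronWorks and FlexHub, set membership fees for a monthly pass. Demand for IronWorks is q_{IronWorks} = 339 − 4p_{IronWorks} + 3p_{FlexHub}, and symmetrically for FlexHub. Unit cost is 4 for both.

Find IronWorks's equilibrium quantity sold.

268

IronWorks's profit: π = (p_{IronWorks} − 4)(339 − 4p_{IronWorks} + 3p_{FlexHub}).
∂π/∂p_{IronWorks} = 355 − 8p_{IronWorks} + 3p_{FlexHub} = 0 ⇒ p_{IronWorks} = 44.375 + 0.375p_{FlexHub}.
The game is symmetric, so in equilibrium p_{FlexHub} = p_{IronWorks}: the reaction function gives 0.625p_{IronWorks} = 44.375, hence p_{IronWorks} = 71.
q_{IronWorks} = 339 − 4·71 + 3·71 = 268.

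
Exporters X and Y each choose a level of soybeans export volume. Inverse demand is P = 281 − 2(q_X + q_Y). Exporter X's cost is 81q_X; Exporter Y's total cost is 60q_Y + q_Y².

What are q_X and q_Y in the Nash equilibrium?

37.9, 24.2

Exporter X's profit: π = q_X(281 − 2(q_X + q_Y)) − 81q_X.
∂π/∂q_X = 200 − 4q_X − 2q_Y = 0, so q_X = 50 − 0.5q_Y.
For Y: ∂π/∂q_Y = 221 − 6q_Y − 2q_X = 0 ⇒ q_Y = 221/6 − (1/3)q_X.
Substituting the second reaction function into the first: q_X = 50 − 0.5(221/6 − (1/3)q_X), which gives (5/6)q_X = 379/12 ⇒ q_X = 37.9.
Then q_Y = 221/6 − (1/3)·37.9 = 24.2.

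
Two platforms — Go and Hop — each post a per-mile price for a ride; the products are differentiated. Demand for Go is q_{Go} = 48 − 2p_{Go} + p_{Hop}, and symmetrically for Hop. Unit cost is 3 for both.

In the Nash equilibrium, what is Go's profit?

Go's profit: π = (p_{Go} − 3)(48 − 2p_{Go} + p_{Hop}).
∂π/∂p_{Go} = 54 − 4p_{Go} + p_{Hop} = 0 ⇒ p_{Go} = 13.5 + 0.25p_{Hop}.
Setting p_{Go} = p_{Hop} in the reaction function: p_{Go} = 13.5 + 0.25p_{Go}, so p_{Go} = 13.5 / 0.75 = 18.
q_{Go} = 48 − 2·18 + 18 = 30.
Profit = (18 − 3)·30 = 450.

450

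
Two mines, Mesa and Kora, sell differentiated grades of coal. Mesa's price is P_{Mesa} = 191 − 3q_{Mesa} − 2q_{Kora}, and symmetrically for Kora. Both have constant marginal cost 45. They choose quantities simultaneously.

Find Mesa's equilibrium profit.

999.1875

Mine Mesa's profit: π = q_{Mesa}(191 − 3q_{Mesa} − 2q_{Kora}) − 45q_{Mesa}.
∂π/∂q_{Mesa} = 146 − 6q_{Mesa} − 2q_{Kora} = 0 ⇒ q_{Mesa} = 73/3 − (1/3)q_{Kora}.
By symmetry q_{Kora} = q_{Mesa}; substituting into the reaction function, (4/3)q_{Mesa} = 73/3 and q_{Mesa} = 18.25.
P_{Mesa} = 191 − 3·18.25 − 2·18.25 = 99.75.
Profit = (99.75 − 45)·18.25 = 999.1875.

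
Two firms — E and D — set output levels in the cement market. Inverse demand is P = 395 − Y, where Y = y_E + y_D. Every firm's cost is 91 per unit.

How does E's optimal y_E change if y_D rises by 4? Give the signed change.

Firm E's profit: π = y_E(395 − (y_E + y_D)) − 91y_E.
∂π/∂y_E = 304 − 2y_E − y_D = 0, so y_E = 152 − 0.5y_D.
The reaction-function slope is −0.5, so a 4-unit rise in y_D moves y_E by −0.5 × 4 = −2. E's best response falls — the actions are strategic substitutes.

-2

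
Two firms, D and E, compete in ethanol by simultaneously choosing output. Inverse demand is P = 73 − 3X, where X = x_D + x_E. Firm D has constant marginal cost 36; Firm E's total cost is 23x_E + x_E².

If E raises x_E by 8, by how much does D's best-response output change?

-4

Firm D's profit: π = x_D(73 − 3(x_D + x_E)) − 36x_D.
∂π/∂x_D = 37 − 6x_D − 3x_E = 0, so x_D = 37/6 − 0.5x_E.
The reaction-function slope is −0.5, so an 8-unit rise in x_E moves x_D by −0.5 × 8 = −4. D's best response falls — the actions are strategic substitutes.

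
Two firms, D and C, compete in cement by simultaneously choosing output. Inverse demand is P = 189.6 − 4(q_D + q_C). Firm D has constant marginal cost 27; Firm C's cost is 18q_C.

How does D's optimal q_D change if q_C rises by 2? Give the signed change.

-1

Firm D's profit: π = q_D(189.6 − 4(q_D + q_C)) − 27q_D.
∂π/∂q_D = 162.6 − 8q_D − 4q_C = 0, so q_D = 20.325 − 0.5q_C.
The reaction-function slope is −0.5, so a 2-unit rise in q_C moves q_D by −0.5 × 2 = −1. D's best response falls — the actions are strategic substitutes.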